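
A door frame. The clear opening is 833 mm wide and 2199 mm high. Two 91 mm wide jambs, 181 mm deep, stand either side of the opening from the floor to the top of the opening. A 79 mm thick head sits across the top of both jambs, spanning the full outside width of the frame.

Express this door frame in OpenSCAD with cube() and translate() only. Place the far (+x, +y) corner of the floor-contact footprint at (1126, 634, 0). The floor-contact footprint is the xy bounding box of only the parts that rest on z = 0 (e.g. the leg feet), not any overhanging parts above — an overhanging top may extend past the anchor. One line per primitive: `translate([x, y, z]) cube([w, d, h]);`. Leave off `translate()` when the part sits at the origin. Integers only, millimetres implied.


translate([111, 453, 0]) cube([91, 181, 2199]);
translate([1035, 453, 0]) cube([91, 181, 2199]);
translate([111, 453, 2199]) cube([1015, 181, 79]);


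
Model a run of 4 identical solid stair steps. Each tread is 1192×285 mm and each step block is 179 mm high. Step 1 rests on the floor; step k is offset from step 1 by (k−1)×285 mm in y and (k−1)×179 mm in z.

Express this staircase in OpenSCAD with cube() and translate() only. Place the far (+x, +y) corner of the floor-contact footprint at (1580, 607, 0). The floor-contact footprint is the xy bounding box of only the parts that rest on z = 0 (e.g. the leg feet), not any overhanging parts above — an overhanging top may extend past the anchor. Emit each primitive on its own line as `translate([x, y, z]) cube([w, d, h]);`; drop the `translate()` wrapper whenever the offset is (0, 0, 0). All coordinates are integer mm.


translate([388, 322, 0]) cube([1192, 285, 179]);
translate([388, 607, 179]) cube([1192, 285, 179]);
translate([388, 892, 358]) cube([1192, 285, 179]);
translate([388, 1177, 537]) cube([1192, 285, 179]);


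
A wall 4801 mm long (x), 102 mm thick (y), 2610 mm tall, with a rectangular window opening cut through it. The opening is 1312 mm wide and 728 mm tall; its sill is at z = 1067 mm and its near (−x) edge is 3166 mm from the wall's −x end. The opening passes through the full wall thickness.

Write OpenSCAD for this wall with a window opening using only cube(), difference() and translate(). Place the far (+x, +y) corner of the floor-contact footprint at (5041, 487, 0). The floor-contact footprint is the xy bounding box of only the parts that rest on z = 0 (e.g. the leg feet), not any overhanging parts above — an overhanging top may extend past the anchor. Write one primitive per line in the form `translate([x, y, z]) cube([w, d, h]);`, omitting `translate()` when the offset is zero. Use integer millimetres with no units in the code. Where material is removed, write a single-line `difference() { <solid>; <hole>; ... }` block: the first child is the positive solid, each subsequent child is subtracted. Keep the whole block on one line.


difference() { translate([240, 385, 0]) cube([4801, 102, 2610]); translate([3406, 385, 1067]) cube([1312, 102, 728]); }


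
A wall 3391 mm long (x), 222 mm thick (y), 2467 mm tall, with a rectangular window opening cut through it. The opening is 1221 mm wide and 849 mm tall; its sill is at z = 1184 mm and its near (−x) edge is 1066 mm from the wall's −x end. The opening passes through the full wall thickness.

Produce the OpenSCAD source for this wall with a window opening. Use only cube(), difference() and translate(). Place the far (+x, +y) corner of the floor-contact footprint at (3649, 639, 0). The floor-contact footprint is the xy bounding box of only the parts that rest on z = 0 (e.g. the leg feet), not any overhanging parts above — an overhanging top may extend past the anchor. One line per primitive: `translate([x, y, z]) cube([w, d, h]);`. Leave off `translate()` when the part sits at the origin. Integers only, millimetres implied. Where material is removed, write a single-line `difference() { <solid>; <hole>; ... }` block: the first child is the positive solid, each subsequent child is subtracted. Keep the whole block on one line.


difference() { translate([258, 417, 0]) cube([3391, 222, 2467]); translate([1324, 417, 1184]) cube([1221, 222, 849]); }


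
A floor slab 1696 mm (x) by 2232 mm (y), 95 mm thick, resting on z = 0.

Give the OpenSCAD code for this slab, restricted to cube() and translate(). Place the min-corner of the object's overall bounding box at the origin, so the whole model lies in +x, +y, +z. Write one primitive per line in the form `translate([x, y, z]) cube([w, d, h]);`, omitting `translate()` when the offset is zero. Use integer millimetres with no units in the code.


cube([1696, 2232, 95]);


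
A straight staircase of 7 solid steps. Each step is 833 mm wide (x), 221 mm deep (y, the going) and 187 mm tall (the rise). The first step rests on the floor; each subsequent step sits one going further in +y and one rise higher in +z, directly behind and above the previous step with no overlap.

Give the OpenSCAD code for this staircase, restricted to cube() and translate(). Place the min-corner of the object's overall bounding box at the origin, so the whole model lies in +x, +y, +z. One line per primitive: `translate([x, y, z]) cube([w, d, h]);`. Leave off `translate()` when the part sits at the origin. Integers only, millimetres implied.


cube([833, 221, 187]);
translate([0, 221, 187]) cube([833, 221, 187]);
translate([0, 442, 374]) cube([833, 221, 187]);
translate([0, 663, 561]) cube([833, 221, 187]);
translate([0, 884, 748]) cube([833, 221, 187]);
translate([0, 1105, 935]) cube([833, 221, 187]);
translate([0, 1326, 1122]) cube([833, 221, 187]);


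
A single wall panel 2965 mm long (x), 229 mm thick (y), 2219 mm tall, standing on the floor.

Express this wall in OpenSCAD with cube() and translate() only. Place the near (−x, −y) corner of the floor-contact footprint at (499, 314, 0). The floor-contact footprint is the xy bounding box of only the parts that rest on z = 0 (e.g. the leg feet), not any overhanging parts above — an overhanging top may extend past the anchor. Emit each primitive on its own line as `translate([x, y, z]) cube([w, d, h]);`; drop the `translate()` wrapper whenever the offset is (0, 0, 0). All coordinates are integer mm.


translate([499, 314, 0]) cube([2965, 229, 2219]);


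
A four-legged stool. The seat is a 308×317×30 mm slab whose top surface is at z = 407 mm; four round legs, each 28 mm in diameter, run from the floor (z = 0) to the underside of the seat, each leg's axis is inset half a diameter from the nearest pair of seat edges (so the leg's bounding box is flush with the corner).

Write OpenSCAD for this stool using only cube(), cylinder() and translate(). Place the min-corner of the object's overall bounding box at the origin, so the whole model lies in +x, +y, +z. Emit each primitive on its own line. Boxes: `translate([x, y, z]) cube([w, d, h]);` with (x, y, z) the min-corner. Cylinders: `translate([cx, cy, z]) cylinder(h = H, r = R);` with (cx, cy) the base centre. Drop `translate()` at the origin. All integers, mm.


translate([0, 0, 377]) cube([308, 317, 30]);
translate([14, 14, 0]) cylinder(h = 377, r = 14);
translate([294, 14, 0]) cylinder(h = 377, r = 14);
translate([14, 303, 0]) cylinder(h = 377, r = 14);
translate([294, 303, 0]) cylinder(h = 377, r = 14);


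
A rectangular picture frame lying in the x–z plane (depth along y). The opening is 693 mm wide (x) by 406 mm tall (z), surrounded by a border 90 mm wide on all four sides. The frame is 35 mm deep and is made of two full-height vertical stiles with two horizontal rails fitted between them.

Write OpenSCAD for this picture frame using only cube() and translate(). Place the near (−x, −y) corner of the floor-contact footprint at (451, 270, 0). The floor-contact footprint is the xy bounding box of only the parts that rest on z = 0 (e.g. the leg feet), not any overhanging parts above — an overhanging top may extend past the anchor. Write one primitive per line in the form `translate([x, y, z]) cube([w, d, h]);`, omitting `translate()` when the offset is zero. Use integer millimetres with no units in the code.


translate([451, 270, 0]) cube([90, 35, 586]);
translate([1234, 270, 0]) cube([90, 35, 586]);
translate([541, 270, 0]) cube([693, 35, 90]);
translate([541, 270, 496]) cube([693, 35, 90]);


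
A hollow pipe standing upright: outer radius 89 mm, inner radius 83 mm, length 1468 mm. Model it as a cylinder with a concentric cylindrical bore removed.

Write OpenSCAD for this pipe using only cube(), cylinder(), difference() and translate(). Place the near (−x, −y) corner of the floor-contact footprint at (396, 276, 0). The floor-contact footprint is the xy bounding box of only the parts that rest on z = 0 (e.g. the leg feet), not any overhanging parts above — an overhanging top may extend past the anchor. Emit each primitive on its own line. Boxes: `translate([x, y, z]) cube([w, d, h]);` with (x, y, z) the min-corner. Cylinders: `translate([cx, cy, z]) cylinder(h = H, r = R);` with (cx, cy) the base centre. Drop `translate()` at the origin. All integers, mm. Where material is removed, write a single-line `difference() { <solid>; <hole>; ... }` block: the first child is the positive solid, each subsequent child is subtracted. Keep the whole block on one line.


difference() { translate([485, 365, 0]) cylinder(h = 1468, r = 89); translate([485, 365, 0]) cylinder(h = 1468, r = 83); }


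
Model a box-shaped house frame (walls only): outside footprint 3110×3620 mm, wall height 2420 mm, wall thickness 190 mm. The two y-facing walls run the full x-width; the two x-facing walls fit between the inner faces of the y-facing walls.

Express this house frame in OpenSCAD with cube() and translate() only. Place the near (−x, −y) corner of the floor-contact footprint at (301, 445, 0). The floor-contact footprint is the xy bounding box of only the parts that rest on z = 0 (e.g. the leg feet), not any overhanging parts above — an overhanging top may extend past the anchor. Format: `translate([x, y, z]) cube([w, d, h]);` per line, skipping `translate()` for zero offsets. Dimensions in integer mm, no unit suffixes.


translate([301, 445, 0]) cube([3110, 190, 2420]);
translate([301, 3875, 0]) cube([3110, 190, 2420]);
translate([301, 635, 0]) cube([190, 3240, 2420]);
translate([3221, 635, 0]) cube([190, 3240, 2420]);


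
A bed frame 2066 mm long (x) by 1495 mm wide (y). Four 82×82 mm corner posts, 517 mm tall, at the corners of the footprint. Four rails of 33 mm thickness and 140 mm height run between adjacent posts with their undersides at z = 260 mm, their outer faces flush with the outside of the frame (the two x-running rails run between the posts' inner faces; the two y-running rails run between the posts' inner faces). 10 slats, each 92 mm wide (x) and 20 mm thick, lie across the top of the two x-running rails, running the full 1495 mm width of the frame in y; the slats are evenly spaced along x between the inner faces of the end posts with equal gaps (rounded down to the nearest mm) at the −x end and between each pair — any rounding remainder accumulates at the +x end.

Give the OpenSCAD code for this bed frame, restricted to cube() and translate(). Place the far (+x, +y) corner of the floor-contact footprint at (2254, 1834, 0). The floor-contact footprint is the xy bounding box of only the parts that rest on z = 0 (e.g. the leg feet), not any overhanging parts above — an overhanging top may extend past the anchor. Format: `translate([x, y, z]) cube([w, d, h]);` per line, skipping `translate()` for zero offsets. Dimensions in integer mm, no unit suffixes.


translate([188, 339, 0]) cube([82, 82, 517]);
translate([188, 1752, 0]) cube([82, 82, 517]);
translate([2172, 339, 0]) cube([82, 82, 517]);
translate([2172, 1752, 0]) cube([82, 82, 517]);
translate([270, 339, 260]) cube([1902, 33, 140]);
translate([270, 1801, 260]) cube([1902, 33, 140]);
translate([188, 421, 260]) cube([33, 1331, 140]);
translate([2221, 421, 260]) cube([33, 1331, 140]);
translate([359, 339, 400]) cube([92, 1495, 20]);
translate([540, 339, 400]) cube([92, 1495, 20]);
translate([721, 339, 400]) cube([92, 1495, 20]);
translate([902, 339, 400]) cube([92, 1495, 20]);
translate([1083, 339, 400]) cube([92, 1495, 20]);
translate([1264, 339, 400]) cube([92, 1495, 20]);
translate([1445, 339, 400]) cube([92, 1495, 20]);
translate([1626, 339, 400]) cube([92, 1495, 20]);
translate([1807, 339, 400]) cube([92, 1495, 20]);
translate([1988, 339, 400]) cube([92, 1495, 20]);


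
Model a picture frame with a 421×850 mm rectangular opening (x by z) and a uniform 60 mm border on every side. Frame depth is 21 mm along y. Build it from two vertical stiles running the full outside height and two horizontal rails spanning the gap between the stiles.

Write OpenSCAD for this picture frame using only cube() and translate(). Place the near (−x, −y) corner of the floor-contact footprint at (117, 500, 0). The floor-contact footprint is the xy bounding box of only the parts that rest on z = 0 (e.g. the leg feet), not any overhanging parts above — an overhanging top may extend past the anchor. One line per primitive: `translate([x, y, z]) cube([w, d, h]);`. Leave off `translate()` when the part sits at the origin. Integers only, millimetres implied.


translate([117, 500, 0]) cube([60, 21, 970]);
translate([598, 500, 0]) cube([60, 21, 970]);
translate([177, 500, 0]) cube([421, 21, 60]);
translate([177, 500, 910]) cube([421, 21, 60]);


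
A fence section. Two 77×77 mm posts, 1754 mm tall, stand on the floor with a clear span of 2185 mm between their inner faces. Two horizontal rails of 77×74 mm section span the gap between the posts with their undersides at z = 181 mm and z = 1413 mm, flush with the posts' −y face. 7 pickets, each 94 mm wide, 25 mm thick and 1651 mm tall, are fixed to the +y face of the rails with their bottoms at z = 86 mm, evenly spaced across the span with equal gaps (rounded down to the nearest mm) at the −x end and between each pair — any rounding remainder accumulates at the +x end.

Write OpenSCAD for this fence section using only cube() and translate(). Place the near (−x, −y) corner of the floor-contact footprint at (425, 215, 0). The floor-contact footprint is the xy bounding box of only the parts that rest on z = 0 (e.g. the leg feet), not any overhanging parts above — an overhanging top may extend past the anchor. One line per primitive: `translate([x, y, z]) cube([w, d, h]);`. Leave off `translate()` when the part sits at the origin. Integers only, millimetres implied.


translate([425, 215, 0]) cube([77, 77, 1754]);
translate([2687, 215, 0]) cube([77, 77, 1754]);
translate([502, 215, 181]) cube([2185, 77, 74]);
translate([502, 215, 1413]) cube([2185, 77, 74]);
translate([692, 292, 86]) cube([94, 25, 1651]);
translate([976, 292, 86]) cube([94, 25, 1651]);
translate([1260, 292, 86]) cube([94, 25, 1651]);
translate([1544, 292, 86]) cube([94, 25, 1651]);
translate([1828, 292, 86]) cube([94, 25, 1651]);
translate([2112, 292, 86]) cube([94, 25, 1651]);
translate([2396, 292, 86]) cube([94, 25, 1651]);


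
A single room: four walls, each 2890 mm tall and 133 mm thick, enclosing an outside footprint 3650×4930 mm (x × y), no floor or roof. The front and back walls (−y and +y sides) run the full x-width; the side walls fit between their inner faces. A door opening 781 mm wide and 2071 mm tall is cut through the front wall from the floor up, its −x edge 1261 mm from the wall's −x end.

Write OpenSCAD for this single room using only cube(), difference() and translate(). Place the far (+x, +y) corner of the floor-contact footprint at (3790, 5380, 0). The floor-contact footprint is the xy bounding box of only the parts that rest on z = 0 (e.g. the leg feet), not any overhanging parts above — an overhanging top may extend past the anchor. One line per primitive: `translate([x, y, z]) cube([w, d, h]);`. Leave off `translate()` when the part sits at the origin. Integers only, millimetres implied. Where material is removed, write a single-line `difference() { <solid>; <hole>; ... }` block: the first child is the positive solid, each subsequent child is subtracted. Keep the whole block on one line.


difference() { translate([140, 450, 0]) cube([3650, 133, 2890]); translate([1401, 450, 0]) cube([781, 133, 2071]); }
translate([140, 5247, 0]) cube([3650, 133, 2890]);
translate([140, 583, 0]) cube([133, 4664, 2890]);
translate([3657, 583, 0]) cube([133, 4664, 2890]);


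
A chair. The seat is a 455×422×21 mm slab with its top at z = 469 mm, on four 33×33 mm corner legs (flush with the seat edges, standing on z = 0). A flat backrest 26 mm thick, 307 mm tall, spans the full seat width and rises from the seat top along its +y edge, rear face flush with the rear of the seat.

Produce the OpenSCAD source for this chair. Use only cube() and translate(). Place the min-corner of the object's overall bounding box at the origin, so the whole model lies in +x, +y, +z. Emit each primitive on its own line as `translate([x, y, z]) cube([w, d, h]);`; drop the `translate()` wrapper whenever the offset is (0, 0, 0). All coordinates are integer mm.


translate([0, 0, 448]) cube([455, 422, 21]);
cube([33, 33, 448]);
translate([422, 0, 0]) cube([33, 33, 448]);
translate([0, 389, 0]) cube([33, 33, 448]);
translate([422, 389, 0]) cube([33, 33, 448]);
translate([0, 396, 469]) cube([455, 26, 307]);


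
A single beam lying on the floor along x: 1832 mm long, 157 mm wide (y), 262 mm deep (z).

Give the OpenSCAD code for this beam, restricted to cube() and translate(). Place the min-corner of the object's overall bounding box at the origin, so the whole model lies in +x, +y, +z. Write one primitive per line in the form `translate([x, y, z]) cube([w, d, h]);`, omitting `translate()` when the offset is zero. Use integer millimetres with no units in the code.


cube([1832, 157, 262]);


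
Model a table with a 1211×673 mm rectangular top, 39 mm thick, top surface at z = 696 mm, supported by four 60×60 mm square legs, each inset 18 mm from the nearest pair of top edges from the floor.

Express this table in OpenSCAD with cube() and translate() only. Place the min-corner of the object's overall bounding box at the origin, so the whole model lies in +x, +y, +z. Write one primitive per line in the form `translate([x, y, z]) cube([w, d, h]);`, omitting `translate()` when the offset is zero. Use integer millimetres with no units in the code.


// leg_h = 696 - 39 = 657
translate([0, 0, 657]) cube([1211, 673, 39]);
translate([18, 18, 0]) cube([60, 60, 657]);
translate([1133, 18, 0]) cube([60, 60, 657]);
translate([18, 595, 0]) cube([60, 60, 657]);
translate([1133, 595, 0]) cube([60, 60, 657]);


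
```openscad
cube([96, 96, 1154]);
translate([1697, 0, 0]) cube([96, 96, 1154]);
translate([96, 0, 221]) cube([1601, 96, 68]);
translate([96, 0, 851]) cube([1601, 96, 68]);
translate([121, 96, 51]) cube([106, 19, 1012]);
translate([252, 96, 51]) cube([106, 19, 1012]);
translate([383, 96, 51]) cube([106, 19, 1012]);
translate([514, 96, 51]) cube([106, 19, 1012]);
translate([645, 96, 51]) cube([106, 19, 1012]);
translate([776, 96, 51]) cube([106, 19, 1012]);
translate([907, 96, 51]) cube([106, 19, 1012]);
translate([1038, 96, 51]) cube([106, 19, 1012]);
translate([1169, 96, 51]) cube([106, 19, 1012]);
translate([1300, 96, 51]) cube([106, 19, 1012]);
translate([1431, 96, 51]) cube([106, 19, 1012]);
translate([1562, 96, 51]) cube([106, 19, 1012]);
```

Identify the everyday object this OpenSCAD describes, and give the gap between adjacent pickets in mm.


A fence section. The picket gap is 25 mm.

Two posts, two rails, 12 pickets — a fence section. Span 1601 mm holds 12 pickets of 106 mm with 13 equal gaps: ⌊(1601 − 12·106) / 13⌋ = 25 mm.


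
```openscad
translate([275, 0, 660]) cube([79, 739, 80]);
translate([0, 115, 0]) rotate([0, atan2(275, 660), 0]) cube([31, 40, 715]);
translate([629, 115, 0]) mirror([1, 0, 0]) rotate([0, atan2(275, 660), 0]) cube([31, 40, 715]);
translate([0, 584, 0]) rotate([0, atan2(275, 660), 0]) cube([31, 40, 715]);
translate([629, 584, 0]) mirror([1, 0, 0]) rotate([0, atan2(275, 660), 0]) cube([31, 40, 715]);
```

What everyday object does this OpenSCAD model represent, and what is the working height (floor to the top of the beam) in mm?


A sawhorse. The overall height is 740 mm.

A beam across two mirrored pairs of raked legs — a sawhorse. The beam's underside is at z = 660 (matching the legs' vertical rise in atan2(275, 660)) and the beam is 80 mm tall, so its top is at 660 + 80 = 740 mm. The raked legs top out at the beam's underside, so that is the highest point.


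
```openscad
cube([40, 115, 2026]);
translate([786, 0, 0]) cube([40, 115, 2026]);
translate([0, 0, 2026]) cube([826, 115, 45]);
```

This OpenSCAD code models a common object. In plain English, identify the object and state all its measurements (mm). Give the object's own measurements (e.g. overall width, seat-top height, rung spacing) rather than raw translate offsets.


A door frame. The clear opening is 746 mm wide and 2026 mm high. Two 40 mm wide jambs, 115 mm deep, stand either side of the opening from the floor to the top of the opening. A 45 mm thick head sits across the top of both jambs, spanning the full outside width of the frame.


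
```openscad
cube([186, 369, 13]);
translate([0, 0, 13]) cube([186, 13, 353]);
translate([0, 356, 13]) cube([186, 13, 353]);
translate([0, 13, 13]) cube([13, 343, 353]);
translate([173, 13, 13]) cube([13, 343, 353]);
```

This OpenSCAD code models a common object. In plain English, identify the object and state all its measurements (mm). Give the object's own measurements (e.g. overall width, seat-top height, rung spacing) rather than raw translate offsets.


An open-topped rectangular box: outside dimensions 186×369×366 mm, with a uniform wall and base thickness of 13 mm. The base is a full 186×369 slab on the floor; four walls sit on top of the base. The front and back walls (the −y and +y sides) span the full width; the two side walls fit between them.


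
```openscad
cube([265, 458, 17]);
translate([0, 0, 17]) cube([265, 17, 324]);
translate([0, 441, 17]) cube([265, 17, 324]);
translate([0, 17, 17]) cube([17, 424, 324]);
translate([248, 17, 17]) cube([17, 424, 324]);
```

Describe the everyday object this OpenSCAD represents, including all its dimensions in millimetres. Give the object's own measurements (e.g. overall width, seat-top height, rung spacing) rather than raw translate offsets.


An open-topped rectangular box: outside dimensions 265×458×341 mm, with a uniform wall and base thickness of 17 mm. The base is a full 265×458 slab on the floor; four walls sit on top of the base. The front and back walls (the −y and +y sides) span the full width; the two side walls fit between them.


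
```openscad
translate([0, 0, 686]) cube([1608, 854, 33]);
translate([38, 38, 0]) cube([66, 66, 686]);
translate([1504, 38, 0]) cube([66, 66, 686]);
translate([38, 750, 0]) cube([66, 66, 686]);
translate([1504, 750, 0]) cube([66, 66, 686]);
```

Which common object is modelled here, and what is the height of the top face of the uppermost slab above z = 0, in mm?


A table. The table height is 719 mm.

A 1608×854×33 slab sits at z = 686 on four 66 mm square posts — a table. The top surface is at 686 + 33 = 719 mm.


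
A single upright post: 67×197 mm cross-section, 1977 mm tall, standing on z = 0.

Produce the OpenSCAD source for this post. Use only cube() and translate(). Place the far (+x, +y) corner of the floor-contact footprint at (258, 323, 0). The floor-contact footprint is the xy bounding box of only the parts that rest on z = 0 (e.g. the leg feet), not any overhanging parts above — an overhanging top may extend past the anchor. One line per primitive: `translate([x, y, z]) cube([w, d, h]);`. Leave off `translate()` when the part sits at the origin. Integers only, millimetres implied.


translate([191, 126, 0]) cube([67, 197, 1977]);


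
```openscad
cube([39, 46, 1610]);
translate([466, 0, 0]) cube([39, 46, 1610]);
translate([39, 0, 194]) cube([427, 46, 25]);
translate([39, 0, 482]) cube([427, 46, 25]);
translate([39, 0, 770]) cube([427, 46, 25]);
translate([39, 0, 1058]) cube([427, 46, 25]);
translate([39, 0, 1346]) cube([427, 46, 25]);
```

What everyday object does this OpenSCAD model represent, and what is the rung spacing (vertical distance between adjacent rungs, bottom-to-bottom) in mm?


A ladder. The rung spacing is 288 mm.

Two tall 39×46 posts with 5 short bars between them — a ladder. Adjacent rungs sit at z = 194 and z = 482, so the spacing is 482 − 194 = 288 mm.


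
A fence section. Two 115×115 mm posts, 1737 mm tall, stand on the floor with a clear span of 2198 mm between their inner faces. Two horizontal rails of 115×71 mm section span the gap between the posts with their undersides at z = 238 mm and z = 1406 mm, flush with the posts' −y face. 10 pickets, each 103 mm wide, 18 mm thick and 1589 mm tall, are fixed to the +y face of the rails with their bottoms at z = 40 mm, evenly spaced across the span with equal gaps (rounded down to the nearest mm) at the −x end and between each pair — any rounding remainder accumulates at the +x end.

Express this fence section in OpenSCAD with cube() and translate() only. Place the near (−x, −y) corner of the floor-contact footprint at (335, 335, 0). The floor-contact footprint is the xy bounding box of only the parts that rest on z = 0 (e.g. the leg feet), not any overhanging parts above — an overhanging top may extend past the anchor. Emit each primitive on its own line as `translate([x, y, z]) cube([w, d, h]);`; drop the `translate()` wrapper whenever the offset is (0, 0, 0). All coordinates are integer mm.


translate([335, 335, 0]) cube([115, 115, 1737]);
translate([2648, 335, 0]) cube([115, 115, 1737]);
translate([450, 335, 238]) cube([2198, 115, 71]);
translate([450, 335, 1406]) cube([2198, 115, 71]);
translate([556, 450, 40]) cube([103, 18, 1589]);
translate([765, 450, 40]) cube([103, 18, 1589]);
translate([974, 450, 40]) cube([103, 18, 1589]);
translate([1183, 450, 40]) cube([103, 18, 1589]);
translate([1392, 450, 40]) cube([103, 18, 1589]);
translate([1601, 450, 40]) cube([103, 18, 1589]);
translate([1810, 450, 40]) cube([103, 18, 1589]);
translate([2019, 450, 40]) cube([103, 18, 1589]);
translate([2228, 450, 40]) cube([103, 18, 1589]);
translate([2437, 450, 40]) cube([103, 18, 1589]);


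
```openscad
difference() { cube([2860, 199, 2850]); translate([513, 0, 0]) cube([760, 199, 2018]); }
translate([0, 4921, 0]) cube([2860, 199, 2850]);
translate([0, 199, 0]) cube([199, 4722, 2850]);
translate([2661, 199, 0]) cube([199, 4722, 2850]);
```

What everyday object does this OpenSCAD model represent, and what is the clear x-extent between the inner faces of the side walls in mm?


A single room. The interior width is 2462 mm.

Four walls enclosing a rectangle with a door in the front wall — a room. Outside width 2860 minus two 199 mm walls gives 2462 mm.


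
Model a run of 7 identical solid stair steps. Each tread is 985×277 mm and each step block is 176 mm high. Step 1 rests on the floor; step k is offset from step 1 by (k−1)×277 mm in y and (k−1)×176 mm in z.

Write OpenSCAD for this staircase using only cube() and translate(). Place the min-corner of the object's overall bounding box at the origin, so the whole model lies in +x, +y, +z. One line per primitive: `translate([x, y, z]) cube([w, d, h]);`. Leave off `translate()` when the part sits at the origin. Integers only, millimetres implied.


cube([985, 277, 176]);
translate([0, 277, 176]) cube([985, 277, 176]);
translate([0, 554, 352]) cube([985, 277, 176]);
translate([0, 831, 528]) cube([985, 277, 176]);
translate([0, 1108, 704]) cube([985, 277, 176]);
translate([0, 1385, 880]) cube([985, 277, 176]);
translate([0, 1662, 1056]) cube([985, 277, 176]);


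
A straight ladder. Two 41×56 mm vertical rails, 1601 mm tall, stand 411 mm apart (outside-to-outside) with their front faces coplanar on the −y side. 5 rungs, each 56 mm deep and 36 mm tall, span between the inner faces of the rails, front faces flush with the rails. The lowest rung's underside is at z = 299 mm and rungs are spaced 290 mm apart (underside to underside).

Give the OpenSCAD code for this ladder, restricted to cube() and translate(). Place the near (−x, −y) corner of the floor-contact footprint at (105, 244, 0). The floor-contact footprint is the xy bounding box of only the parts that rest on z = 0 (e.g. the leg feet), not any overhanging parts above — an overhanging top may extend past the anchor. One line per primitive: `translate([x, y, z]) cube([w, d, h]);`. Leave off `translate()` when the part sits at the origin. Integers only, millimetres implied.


translate([105, 244, 0]) cube([41, 56, 1601]);
translate([475, 244, 0]) cube([41, 56, 1601]);
translate([146, 244, 299]) cube([329, 56, 36]);
translate([146, 244, 589]) cube([329, 56, 36]);
translate([146, 244, 879]) cube([329, 56, 36]);
translate([146, 244, 1169]) cube([329, 56, 36]);
translate([146, 244, 1459]) cube([329, 56, 36]);


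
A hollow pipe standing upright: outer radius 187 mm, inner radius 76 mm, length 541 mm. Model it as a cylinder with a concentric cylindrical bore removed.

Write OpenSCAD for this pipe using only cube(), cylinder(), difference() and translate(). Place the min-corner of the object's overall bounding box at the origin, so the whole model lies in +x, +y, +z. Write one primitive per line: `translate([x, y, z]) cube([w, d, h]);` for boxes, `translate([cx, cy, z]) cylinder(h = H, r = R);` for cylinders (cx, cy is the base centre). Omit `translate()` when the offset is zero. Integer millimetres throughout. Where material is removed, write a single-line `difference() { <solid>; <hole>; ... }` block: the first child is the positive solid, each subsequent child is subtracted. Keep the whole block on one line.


difference() { translate([187, 187, 0]) cylinder(h = 541, r = 187); translate([187, 187, 0]) cylinder(h = 541, r = 76); }


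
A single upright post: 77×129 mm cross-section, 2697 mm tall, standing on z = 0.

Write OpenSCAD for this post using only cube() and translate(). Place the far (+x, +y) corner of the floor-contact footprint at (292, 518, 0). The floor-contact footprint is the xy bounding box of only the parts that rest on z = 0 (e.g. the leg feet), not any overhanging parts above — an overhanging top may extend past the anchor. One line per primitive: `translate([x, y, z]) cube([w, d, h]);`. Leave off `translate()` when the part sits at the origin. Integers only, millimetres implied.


translate([215, 389, 0]) cube([77, 129, 2697]);


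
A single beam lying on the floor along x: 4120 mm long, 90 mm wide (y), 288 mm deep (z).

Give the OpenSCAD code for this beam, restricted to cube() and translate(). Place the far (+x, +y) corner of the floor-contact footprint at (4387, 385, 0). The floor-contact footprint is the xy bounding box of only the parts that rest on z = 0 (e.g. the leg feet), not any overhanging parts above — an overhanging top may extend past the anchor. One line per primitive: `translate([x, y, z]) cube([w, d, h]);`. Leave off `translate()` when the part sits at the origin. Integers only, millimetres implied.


translate([267, 295, 0]) cube([4120, 90, 288]);


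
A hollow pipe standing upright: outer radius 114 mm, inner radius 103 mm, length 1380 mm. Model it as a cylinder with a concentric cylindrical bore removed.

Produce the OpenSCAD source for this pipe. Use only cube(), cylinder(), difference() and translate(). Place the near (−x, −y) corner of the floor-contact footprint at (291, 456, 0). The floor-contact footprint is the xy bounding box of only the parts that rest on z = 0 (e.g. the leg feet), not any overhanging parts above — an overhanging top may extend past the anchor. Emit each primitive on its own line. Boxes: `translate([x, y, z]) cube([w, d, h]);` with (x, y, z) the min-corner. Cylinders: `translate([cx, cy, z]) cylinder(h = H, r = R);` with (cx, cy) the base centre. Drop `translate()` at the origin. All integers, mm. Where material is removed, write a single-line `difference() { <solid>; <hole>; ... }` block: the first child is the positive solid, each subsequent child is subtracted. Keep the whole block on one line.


difference() { translate([405, 570, 0]) cylinder(h = 1380, r = 114); translate([405, 570, 0]) cylinder(h = 1380, r = 103); }


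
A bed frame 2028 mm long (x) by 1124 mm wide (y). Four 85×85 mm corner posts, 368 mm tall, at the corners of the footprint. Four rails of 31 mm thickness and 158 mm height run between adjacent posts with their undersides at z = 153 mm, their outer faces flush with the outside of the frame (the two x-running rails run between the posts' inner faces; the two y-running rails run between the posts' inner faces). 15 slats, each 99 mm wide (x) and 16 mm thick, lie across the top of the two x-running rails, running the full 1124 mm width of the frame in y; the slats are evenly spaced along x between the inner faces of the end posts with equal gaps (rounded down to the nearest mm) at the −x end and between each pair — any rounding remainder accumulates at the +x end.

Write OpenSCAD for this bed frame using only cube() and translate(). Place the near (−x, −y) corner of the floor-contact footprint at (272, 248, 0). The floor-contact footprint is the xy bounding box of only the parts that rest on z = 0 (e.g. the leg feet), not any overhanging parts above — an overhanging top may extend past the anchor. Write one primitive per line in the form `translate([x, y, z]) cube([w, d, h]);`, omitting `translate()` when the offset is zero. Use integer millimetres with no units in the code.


// slat z = rail_z + rail_h = 153 + 158 = 311
// slat gap = ⌊(1858 − 15·99) / 16⌋ = 23
translate([272, 248, 0]) cube([85, 85, 368]);
translate([272, 1287, 0]) cube([85, 85, 368]);
translate([2215, 248, 0]) cube([85, 85, 368]);
translate([2215, 1287, 0]) cube([85, 85, 368]);
translate([357, 248, 153]) cube([1858, 31, 158]);
translate([357, 1341, 153]) cube([1858, 31, 158]);
translate([272, 333, 153]) cube([31, 954, 158]);
translate([2269, 333, 153]) cube([31, 954, 158]);
translate([380, 248, 311]) cube([99, 1124, 16]);
translate([502, 248, 311]) cube([99, 1124, 16]);
translate([624, 248, 311]) cube([99, 1124, 16]);
translate([746, 248, 311]) cube([99, 1124, 16]);
translate([868, 248, 311]) cube([99, 1124, 16]);
translate([990, 248, 311]) cube([99, 1124, 16]);
translate([1112, 248, 311]) cube([99, 1124, 16]);
translate([1234, 248, 311]) cube([99, 1124, 16]);
translate([1356, 248, 311]) cube([99, 1124, 16]);
translate([1478, 248, 311]) cube([99, 1124, 16]);
translate([1600, 248, 311]) cube([99, 1124, 16]);
translate([1722, 248, 311]) cube([99, 1124, 16]);
translate([1844, 248, 311]) cube([99, 1124, 16]);
translate([1966, 248, 311]) cube([99, 1124, 16]);
translate([2088, 248, 311]) cube([99, 1124, 16]);


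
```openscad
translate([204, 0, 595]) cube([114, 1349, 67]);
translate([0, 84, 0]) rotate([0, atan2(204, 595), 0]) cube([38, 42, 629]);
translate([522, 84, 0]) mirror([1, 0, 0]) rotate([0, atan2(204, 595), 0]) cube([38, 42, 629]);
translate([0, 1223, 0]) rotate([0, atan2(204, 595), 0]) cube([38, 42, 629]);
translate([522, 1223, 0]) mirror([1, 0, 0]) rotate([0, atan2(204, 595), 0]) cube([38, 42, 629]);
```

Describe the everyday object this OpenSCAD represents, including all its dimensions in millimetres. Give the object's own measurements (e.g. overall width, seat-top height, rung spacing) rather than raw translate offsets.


A sawhorse. A 114×1349×67 mm beam (x, y, z) sits on two A-frame leg pairs. Each pair is two raked legs of 38×42 mm section (42 mm along y) splaying symmetrically in x. Each leg rises 595 mm vertically over 204 mm of horizontal reach and is 629 mm long along its own axis. Every leg's outer bottom edge rests on the floor and its outer top edge meets a bottom edge of the beam — the left legs (tilting toward +x) meet the beam's −x bottom edge, the right legs (their mirror images, tilting toward −x) meet its +x bottom edge — so the leg tops tuck under the beam, the beam's underside is 595 mm above the floor, and the feet are 522 mm apart outside-to-outside with the beam centred between them. The two leg pairs are set in 84 mm from either end of the beam.


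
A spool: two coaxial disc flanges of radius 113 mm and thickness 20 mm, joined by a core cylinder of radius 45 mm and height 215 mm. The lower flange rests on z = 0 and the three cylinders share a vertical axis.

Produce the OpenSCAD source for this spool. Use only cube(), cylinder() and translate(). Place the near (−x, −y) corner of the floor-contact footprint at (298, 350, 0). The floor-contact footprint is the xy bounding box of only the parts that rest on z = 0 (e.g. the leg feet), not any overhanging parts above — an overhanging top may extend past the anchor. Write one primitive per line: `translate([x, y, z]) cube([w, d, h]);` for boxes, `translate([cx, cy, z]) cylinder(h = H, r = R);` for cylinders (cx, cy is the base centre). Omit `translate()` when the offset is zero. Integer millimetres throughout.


translate([411, 463, 0]) cylinder(h = 20, r = 113);
translate([411, 463, 20]) cylinder(h = 215, r = 45);
translate([411, 463, 235]) cylinder(h = 20, r = 113);


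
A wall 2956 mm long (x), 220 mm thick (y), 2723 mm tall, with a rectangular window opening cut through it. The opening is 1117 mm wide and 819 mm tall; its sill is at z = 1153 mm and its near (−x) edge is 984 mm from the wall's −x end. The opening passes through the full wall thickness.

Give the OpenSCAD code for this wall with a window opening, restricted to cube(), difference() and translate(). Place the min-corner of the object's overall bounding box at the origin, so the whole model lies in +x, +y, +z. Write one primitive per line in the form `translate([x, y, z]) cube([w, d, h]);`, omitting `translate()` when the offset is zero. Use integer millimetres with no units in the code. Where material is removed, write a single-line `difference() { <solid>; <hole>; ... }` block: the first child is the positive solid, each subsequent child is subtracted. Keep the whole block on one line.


difference() { cube([2956, 220, 2723]); translate([984, 0, 1153]) cube([1117, 220, 819]); }


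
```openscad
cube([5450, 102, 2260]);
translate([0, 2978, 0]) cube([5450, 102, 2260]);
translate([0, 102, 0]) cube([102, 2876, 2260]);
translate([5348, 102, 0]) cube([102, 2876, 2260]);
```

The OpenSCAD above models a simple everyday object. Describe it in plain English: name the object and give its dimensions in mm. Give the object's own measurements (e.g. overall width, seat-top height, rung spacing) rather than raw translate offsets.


The wall frame of a small rectangular building: four walls, each 2260 mm tall and 102 mm thick, enclosing a footprint 5450 mm (x) by 3080 mm (y) outside-to-outside, with no floor or roof. The front and back walls (the −y and +y sides) span the full width; the two side walls fit between them.


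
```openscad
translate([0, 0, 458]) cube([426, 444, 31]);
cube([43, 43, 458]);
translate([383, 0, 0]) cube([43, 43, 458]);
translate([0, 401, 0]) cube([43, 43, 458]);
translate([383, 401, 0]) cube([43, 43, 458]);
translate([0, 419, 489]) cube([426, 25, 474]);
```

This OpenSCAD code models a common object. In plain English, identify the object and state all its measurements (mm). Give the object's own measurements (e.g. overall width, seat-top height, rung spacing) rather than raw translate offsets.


A chair. The seat is a 426×444×31 mm slab with its top at z = 489 mm, on four 43×43 mm corner legs (flush with the seat edges, standing on z = 0). A flat backrest 25 mm thick, 474 mm tall, spans the full seat width and rises from the seat top along its +y edge, rear face flush with the rear of the seat.


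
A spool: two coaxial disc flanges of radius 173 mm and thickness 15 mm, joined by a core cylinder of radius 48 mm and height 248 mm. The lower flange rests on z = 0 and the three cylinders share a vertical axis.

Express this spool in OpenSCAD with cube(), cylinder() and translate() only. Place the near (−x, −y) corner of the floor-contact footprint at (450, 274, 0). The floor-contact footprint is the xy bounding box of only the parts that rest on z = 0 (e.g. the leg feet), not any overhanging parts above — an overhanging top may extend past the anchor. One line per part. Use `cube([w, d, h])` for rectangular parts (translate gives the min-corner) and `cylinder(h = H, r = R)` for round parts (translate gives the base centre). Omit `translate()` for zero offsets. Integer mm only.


translate([623, 447, 0]) cylinder(h = 15, r = 173);
translate([623, 447, 15]) cylinder(h = 248, r = 48);
translate([623, 447, 263]) cylinder(h = 15, r = 173);
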